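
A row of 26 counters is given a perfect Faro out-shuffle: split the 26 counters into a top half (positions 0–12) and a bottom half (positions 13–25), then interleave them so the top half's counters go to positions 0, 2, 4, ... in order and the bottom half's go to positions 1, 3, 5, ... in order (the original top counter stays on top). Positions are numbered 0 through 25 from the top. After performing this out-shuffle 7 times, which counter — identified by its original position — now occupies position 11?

Work backwards from position 11, undoing one out-shuffle at a time:
11 ← 18 ← 9 ← 17 ← 21 ← 23 ← 24 ← 12
So the counter now at position 11 started at position 12.

12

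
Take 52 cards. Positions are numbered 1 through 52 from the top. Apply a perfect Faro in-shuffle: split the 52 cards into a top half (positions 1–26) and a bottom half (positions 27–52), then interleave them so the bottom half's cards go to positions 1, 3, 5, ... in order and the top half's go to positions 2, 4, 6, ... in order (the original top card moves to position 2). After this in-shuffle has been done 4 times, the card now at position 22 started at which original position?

8

Work backwards from position 22, undoing one in-shuffle at a time:
22 ← 11 ← 32 ← 16 ← 8
So the card now at position 22 started at position 8.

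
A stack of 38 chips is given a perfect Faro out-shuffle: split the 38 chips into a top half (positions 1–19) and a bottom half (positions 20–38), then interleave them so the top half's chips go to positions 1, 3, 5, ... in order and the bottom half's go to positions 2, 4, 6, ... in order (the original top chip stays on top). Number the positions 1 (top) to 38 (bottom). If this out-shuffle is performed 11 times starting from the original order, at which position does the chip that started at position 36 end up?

12

Track the chip's position through each out-shuffle:
36 → 34 → 30 → 22 → 6 → 11 → 21 → 4 → 7 → 13 → 25 → 12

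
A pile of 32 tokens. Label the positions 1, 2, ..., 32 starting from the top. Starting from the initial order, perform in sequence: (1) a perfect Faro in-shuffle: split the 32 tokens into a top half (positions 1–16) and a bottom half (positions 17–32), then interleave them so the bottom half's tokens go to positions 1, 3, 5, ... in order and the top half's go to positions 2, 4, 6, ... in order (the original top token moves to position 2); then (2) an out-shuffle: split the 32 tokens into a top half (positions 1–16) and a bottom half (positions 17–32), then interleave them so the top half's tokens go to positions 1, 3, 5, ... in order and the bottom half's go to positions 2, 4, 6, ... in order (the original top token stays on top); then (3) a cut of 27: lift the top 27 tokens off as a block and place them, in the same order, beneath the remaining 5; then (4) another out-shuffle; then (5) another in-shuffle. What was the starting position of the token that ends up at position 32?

Undo the operations in reverse order, starting from position 32:
  undo op 5 (in-shuffle, from top half): 32 ← 16
  undo op 4 (out-shuffle, from bottom half): 16 ← 24
  undo op 3 (cut 27): 24 ← 19
  undo op 2 (out-shuffle, from top half): 19 ← 10
  undo op 1 (in-shuffle, from top half): 10 ← 5
So the token at position 32 came from original position 5.

5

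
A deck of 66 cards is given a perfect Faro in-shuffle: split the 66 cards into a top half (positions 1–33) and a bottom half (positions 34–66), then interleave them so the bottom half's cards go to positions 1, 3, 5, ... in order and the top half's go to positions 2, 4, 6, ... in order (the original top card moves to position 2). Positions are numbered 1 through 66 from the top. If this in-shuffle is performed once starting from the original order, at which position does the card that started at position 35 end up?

Track the card's position through each in-shuffle:
35 → 3

3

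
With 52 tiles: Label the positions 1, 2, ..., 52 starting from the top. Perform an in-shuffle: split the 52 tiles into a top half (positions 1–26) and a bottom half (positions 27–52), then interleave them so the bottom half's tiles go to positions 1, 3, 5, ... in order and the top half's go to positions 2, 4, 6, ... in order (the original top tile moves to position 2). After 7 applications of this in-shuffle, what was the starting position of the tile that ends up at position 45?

43

Work backwards from position 45, undoing one in-shuffle at a time:
45 ← 49 ← 51 ← 52 ← 26 ← 13 ← 33 ← 43
So the tile now at position 45 started at position 43.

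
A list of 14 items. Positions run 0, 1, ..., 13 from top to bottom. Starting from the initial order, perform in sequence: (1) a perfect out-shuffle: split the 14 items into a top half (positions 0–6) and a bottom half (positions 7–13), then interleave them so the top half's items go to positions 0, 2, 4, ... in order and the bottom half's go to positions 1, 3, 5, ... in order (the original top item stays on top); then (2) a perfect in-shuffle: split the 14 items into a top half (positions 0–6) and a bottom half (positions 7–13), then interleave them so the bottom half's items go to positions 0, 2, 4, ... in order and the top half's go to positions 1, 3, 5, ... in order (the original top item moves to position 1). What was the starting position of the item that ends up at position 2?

Undo the operations in reverse order, starting from position 2:
  undo op 2 (in-shuffle, from bottom half): 2 ← 8
  undo op 1 (out-shuffle, from top half): 8 ← 4
So the item at position 2 came from original position 4.

4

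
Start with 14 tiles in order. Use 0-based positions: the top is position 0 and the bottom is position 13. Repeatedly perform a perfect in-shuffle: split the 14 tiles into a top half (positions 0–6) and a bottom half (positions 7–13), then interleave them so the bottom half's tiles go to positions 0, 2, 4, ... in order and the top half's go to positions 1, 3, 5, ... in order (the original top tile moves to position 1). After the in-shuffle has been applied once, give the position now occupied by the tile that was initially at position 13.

12

Track the tile's position through each in-shuffle:
13 → 12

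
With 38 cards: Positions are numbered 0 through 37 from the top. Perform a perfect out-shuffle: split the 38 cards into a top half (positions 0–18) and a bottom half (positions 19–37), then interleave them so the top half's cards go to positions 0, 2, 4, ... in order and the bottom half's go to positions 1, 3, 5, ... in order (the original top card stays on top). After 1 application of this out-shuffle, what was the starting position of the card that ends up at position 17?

Work backwards from position 17, undoing one out-shuffle at a time:
17 ← 27
So the card now at position 17 started at position 27.

27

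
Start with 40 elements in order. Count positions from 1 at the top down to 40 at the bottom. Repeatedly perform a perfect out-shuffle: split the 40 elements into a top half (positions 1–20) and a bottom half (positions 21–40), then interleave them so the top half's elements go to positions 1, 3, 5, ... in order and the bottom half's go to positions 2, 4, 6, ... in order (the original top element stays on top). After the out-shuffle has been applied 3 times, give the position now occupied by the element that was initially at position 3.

17

Track the element's position through each out-shuffle:
3 → 5 → 9 → 17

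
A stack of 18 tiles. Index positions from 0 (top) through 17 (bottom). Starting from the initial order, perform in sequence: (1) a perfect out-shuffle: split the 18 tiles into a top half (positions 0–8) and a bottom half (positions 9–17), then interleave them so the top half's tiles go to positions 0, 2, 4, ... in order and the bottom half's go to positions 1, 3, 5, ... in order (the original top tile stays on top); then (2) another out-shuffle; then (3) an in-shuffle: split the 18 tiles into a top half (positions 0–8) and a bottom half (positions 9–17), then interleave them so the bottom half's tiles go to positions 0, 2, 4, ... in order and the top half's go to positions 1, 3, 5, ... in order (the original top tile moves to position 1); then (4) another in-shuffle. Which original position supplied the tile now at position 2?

Undo the operations in reverse order, starting from position 2:
  undo op 4 (in-shuffle, from bottom half): 2 ← 10
  undo op 3 (in-shuffle, from bottom half): 10 ← 14
  undo op 2 (out-shuffle, from top half): 14 ← 7
  undo op 1 (out-shuffle, from bottom half): 7 ← 12
So the tile at position 2 came from original position 12.

12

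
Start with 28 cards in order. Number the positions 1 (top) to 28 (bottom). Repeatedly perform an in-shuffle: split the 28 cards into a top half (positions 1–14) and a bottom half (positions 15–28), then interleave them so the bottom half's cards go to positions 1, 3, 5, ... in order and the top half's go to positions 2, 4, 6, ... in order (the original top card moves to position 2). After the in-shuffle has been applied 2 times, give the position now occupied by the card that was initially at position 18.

14

Track the card's position through each in-shuffle:
18 → 7 → 14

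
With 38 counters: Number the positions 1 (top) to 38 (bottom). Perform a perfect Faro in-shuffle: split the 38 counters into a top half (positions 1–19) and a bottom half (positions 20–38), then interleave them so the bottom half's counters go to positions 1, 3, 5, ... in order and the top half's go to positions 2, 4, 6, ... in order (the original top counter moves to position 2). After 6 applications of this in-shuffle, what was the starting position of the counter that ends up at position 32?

20

Work backwards from position 32, undoing one in-shuffle at a time:
32 ← 16 ← 8 ← 4 ← 2 ← 1 ← 20
So the counter now at position 32 started at position 20.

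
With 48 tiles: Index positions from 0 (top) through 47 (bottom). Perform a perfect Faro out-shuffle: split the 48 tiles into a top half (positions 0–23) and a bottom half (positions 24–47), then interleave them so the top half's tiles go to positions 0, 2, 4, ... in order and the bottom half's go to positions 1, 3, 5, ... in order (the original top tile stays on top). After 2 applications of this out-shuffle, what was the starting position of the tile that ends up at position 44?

11

Work backwards from position 44, undoing one out-shuffle at a time:
44 ← 22 ← 11
So the tile now at position 44 started at position 11.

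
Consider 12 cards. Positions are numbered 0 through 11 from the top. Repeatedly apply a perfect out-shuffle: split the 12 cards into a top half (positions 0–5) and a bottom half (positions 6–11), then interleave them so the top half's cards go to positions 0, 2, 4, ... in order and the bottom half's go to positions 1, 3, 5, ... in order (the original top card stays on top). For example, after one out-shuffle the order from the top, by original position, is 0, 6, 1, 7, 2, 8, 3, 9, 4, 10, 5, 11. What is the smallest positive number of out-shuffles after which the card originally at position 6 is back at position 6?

Follow position 6 under repeated out-shuffles:
6 → 1 → 2 → 4 → 8 → 5 → 10 → 9 → 7 → 3 → 6
It first returns after 10 out-shuffles.

10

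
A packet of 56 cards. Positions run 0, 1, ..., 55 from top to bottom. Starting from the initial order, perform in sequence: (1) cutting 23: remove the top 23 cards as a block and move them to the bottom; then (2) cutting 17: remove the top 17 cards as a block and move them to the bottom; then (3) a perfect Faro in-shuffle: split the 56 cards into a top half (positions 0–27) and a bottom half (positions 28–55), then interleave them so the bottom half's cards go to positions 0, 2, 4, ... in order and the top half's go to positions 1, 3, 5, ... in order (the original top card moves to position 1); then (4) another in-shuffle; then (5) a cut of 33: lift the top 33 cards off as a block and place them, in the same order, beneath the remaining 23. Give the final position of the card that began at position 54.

25

Track the card from position 54 forward through each operation:
  after op 1 (cut 23): 54 → 31
  after op 2 (cut 17): 31 → 14
  after op 3 (in-shuffle): 14 → 29
  after op 4 (in-shuffle): 29 → 2
  after op 5 (cut 33): 2 → 25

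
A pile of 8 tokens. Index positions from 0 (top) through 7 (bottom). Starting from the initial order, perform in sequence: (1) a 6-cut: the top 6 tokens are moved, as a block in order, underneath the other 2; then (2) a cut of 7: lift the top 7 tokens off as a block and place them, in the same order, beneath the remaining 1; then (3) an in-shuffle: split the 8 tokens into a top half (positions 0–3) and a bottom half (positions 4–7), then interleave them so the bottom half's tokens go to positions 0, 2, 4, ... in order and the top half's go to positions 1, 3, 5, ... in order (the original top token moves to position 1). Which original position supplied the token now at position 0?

Undo the operations in reverse order, starting from position 0:
  undo op 3 (in-shuffle, from bottom half): 0 ← 4
  undo op 2 (cut 7): 4 ← 3
  undo op 1 (cut 6): 3 ← 1
So the token at position 0 came from original position 1.

1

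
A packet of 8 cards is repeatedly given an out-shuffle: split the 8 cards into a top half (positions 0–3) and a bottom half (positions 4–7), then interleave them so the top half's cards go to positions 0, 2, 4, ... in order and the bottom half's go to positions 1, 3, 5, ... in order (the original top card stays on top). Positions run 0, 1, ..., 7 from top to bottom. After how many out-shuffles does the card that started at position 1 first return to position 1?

Follow position 1 under repeated out-shuffles:
1 → 2 → 4 → 1
It first returns after 3 out-shuffles.

3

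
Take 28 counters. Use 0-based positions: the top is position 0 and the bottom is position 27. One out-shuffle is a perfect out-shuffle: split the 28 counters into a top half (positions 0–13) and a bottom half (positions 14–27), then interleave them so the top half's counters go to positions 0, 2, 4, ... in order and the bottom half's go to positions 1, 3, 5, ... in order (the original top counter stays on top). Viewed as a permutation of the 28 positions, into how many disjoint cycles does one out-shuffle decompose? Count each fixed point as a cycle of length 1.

5

Trace each unvisited position around until it returns:
(0) (1 2 4 8 16 5 ... len 18) (3 6 12 24 21 15) (9 18) (27)
5 cycles in total.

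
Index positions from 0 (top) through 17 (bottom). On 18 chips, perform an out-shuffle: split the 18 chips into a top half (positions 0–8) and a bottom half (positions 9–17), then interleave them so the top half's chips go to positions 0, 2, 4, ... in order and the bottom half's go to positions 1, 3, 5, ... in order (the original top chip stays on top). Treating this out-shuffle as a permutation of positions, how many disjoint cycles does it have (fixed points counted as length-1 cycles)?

4

Trace each unvisited position around until it returns:
(0) (1 2 4 8 16 15 13 9) (3 6 12 7 14 11 5 10) (17)
4 cycles in total.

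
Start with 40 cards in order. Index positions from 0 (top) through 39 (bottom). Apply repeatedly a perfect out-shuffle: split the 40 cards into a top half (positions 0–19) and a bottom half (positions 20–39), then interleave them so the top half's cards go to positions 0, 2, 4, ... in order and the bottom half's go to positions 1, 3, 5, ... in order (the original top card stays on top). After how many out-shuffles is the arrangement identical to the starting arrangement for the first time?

The out-shuffle permutes the 40 positions with cycle lengths [1, 1, 2, 12, 12, 12].
Every card is home exactly when every cycle has completed a whole number of laps, i.e. after lcm(1, 2, 12) = 12 out-shuffles.

12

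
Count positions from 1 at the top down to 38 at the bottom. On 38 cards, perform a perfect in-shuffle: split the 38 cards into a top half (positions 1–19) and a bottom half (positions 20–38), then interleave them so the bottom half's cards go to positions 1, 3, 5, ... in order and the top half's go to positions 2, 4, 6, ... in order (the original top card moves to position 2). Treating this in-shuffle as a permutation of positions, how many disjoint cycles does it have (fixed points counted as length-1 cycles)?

4

Trace each unvisited position around until it returns:
(1 2 4 8 16 32 ... len 12) (3 6 12 24 9 18 ... len 12) (7 14 28 17 34 29 ... len 12) (13 26)
4 cycles in total.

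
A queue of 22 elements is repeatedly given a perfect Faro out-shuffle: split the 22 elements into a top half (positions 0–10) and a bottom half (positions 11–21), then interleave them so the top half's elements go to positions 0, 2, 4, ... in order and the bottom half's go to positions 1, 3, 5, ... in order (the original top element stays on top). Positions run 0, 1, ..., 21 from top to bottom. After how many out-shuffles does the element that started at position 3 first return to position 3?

Follow position 3 under repeated out-shuffles:
3 → 6 → 12 → 3
It first returns after 3 out-shuffles.

3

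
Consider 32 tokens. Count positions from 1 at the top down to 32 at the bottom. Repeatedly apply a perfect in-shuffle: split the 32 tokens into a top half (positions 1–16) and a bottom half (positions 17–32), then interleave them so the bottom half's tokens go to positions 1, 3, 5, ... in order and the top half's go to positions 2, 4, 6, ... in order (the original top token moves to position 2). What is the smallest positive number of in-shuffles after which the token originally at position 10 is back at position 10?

Follow position 10 under repeated in-shuffles:
10 → 20 → 7 → 14 → 28 → 23 → 13 → 26 → 19 → 5 → 10
It first returns after 10 in-shuffles.

10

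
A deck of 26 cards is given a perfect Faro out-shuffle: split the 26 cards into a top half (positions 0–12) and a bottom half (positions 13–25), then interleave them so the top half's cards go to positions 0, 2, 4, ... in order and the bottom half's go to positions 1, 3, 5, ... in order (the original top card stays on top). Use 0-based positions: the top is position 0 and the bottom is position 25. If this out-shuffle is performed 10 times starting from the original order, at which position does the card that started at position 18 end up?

7

Track the card's position through each out-shuffle:
18 → 11 → 22 → 19 → 13 → 1 → 2 → 4 → 8 → 16 → 7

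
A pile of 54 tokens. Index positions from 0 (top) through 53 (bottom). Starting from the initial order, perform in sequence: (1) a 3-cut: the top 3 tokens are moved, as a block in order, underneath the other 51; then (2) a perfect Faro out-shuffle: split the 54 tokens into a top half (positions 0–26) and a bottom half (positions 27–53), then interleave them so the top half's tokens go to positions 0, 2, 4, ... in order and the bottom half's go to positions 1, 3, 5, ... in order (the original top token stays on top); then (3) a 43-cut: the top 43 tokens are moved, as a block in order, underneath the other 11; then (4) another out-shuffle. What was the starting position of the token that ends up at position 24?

Undo the operations in reverse order, starting from position 24:
  undo op 4 (out-shuffle, from top half): 24 ← 12
  undo op 3 (cut 43): 12 ← 1
  undo op 2 (out-shuffle, from bottom half): 1 ← 27
  undo op 1 (cut 3): 27 ← 30
So the token at position 24 came from original position 30.

30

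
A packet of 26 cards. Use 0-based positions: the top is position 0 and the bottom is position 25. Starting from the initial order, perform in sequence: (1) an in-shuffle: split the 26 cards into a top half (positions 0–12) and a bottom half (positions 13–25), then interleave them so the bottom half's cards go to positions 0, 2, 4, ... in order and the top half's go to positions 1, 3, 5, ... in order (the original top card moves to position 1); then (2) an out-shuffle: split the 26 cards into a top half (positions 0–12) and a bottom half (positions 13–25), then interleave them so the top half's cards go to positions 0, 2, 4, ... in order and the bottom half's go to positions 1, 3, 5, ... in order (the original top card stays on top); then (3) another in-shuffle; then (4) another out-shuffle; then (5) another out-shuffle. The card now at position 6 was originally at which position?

Undo the operations in reverse order, starting from position 6:
  undo op 5 (out-shuffle, from top half): 6 ← 3
  undo op 4 (out-shuffle, from bottom half): 3 ← 14
  undo op 3 (in-shuffle, from bottom half): 14 ← 20
  undo op 2 (out-shuffle, from top half): 20 ← 10
  undo op 1 (in-shuffle, from bottom half): 10 ← 18
So the card at position 6 came from original position 18.

18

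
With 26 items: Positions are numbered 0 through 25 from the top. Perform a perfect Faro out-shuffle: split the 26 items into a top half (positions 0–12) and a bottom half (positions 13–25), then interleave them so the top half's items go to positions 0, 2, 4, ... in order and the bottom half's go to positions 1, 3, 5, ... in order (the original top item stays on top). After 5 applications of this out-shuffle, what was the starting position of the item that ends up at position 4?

Work backwards from position 4, undoing one out-shuffle at a time:
4 ← 2 ← 1 ← 13 ← 19 ← 22
So the item now at position 4 started at position 22.

22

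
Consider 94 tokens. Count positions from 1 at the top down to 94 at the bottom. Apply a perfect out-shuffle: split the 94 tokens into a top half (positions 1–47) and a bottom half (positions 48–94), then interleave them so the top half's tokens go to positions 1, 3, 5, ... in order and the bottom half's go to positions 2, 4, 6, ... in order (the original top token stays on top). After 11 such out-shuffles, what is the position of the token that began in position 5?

Track the token's position through each out-shuffle:
5 → 9 → 17 → 33 → 65 → 36 → 71 → 48 → 2 → 3 → 5 → 9

9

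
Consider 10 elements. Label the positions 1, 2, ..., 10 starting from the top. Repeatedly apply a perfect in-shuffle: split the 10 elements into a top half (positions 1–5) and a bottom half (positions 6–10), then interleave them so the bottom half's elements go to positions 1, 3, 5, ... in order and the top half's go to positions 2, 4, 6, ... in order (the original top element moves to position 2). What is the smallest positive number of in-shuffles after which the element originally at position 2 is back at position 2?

Follow position 2 under repeated in-shuffles:
2 → 4 → 8 → 5 → 10 → 9 → 7 → 3 → 6 → 1 → 2
It first returns after 10 in-shuffles.

10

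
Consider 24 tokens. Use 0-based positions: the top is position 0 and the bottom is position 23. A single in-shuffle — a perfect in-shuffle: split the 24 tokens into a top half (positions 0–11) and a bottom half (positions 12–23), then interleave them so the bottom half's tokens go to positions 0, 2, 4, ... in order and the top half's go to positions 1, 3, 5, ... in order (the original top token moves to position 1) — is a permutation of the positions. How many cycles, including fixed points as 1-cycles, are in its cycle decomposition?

2

Trace each unvisited position around until it returns:
(0 1 3 7 15 6 ... len 20) (4 9 19 14)
2 cycles in total.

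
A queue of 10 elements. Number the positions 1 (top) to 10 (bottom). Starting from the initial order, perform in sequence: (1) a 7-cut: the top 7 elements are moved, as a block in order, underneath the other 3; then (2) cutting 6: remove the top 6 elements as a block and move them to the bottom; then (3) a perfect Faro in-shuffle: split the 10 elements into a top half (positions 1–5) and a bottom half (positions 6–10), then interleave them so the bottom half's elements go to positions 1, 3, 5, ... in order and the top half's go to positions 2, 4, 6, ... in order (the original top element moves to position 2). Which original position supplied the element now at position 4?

Undo the operations in reverse order, starting from position 4:
  undo op 3 (in-shuffle, from top half): 4 ← 2
  undo op 2 (cut 6): 2 ← 8
  undo op 1 (cut 7): 8 ← 5
So the element at position 4 came from original position 5.

5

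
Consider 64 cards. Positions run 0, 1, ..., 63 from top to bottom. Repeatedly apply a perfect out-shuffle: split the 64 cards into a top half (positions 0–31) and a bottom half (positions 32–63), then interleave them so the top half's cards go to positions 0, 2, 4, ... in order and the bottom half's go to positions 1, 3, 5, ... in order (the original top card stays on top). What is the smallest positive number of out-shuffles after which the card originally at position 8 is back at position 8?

6

Follow position 8 under repeated out-shuffles:
8 → 16 → 32 → 1 → 2 → 4 → 8
It first returns after 6 out-shuffles.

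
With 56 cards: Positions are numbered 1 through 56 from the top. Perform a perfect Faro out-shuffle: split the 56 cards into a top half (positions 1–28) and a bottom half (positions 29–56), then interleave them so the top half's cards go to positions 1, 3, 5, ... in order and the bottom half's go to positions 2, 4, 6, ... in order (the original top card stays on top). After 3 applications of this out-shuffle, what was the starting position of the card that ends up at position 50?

14

Work backwards from position 50, undoing one out-shuffle at a time:
50 ← 53 ← 27 ← 14
So the card now at position 50 started at position 14.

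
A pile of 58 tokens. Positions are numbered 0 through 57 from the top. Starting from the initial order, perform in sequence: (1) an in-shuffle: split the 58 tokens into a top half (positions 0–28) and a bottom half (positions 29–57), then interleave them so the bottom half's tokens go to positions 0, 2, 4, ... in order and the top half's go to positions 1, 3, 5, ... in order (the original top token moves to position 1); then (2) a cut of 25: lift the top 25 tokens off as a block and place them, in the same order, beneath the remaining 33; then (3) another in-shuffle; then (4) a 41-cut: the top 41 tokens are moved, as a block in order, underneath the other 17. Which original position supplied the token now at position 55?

7

Undo the operations in reverse order, starting from position 55:
  undo op 4 (cut 41): 55 ← 38
  undo op 3 (in-shuffle, from bottom half): 38 ← 48
  undo op 2 (cut 25): 48 ← 15
  undo op 1 (in-shuffle, from top half): 15 ← 7
So the token at position 55 came from original position 7.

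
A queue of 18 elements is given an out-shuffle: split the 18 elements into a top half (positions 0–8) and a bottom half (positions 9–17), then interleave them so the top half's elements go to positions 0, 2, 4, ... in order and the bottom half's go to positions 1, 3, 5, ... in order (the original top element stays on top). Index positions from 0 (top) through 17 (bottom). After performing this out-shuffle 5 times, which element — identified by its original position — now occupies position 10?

12

Work backwards from position 10, undoing one out-shuffle at a time:
10 ← 5 ← 11 ← 14 ← 7 ← 12
So the element now at position 10 started at position 12.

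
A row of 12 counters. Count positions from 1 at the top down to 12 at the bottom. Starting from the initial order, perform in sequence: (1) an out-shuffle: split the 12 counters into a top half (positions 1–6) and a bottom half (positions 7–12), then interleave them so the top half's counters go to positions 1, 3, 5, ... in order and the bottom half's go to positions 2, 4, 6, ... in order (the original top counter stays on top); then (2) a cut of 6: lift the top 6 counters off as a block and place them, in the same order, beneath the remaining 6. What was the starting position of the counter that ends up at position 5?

6

Undo the operations in reverse order, starting from position 5:
  undo op 2 (cut 6): 5 ← 11
  undo op 1 (out-shuffle, from top half): 11 ← 6
So the counter at position 5 came from original position 6.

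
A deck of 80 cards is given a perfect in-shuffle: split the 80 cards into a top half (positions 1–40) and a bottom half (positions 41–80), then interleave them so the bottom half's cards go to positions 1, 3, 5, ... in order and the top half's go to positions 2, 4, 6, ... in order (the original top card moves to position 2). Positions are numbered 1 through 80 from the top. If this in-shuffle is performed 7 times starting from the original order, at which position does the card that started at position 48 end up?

69

Track the card's position through each in-shuffle:
48 → 15 → 30 → 60 → 39 → 78 → 75 → 69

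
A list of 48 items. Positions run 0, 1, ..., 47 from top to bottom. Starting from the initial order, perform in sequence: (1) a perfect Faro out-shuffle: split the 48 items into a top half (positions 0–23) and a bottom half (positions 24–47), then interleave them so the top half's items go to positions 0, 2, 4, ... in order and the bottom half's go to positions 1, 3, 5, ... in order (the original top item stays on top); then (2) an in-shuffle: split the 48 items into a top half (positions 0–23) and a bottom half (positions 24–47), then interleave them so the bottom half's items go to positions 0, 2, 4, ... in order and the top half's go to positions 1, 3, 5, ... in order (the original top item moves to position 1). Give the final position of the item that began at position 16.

Track the item from position 16 forward through each operation:
  after op 1 (out-shuffle): 16 → 32
  after op 2 (in-shuffle): 32 → 16

16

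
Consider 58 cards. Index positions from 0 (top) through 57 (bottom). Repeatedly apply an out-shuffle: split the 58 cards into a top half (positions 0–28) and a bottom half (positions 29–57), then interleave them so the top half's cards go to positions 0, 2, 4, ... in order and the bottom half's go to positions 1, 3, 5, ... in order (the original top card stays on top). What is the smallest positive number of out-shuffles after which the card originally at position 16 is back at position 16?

Follow position 16 under repeated out-shuffles:
16 → 32 → 7 → 14 → 28 → 56 → 55 → 53 → 49 → 41 → 25 → 50 → 43 → 29 → 1 → 2 → 4 → 8 → 16
It first returns after 18 out-shuffles.

18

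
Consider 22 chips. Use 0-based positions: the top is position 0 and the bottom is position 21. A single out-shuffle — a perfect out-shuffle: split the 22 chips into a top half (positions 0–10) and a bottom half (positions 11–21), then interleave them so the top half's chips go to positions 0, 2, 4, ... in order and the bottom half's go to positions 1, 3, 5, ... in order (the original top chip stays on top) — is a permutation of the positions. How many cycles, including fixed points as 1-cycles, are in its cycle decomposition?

7

Trace each unvisited position around until it returns:
(0) (1 2 4 8 16 11) (3 6 12) (5 10 20 19 17 13) (7 14) (9 18 15) (21)
7 cycles in total.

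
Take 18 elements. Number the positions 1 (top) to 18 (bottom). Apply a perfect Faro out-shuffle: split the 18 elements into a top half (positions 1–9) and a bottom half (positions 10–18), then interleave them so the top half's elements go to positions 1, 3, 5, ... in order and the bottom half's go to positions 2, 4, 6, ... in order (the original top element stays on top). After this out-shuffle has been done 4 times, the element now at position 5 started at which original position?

14

Work backwards from position 5, undoing one out-shuffle at a time:
5 ← 3 ← 2 ← 10 ← 14
So the element now at position 5 started at position 14.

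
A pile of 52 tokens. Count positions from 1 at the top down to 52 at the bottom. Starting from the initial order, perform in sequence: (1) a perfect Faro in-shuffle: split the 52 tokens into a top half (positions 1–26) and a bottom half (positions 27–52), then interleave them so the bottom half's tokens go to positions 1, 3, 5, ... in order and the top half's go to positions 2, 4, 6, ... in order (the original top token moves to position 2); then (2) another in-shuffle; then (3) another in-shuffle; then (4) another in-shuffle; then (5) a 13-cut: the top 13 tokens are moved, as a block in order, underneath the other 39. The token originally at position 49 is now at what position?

29

Track the token from position 49 forward through each operation:
  after op 1 (in-shuffle): 49 → 45
  after op 2 (in-shuffle): 45 → 37
  after op 3 (in-shuffle): 37 → 21
  after op 4 (in-shuffle): 21 → 42
  after op 5 (cut 13): 42 → 29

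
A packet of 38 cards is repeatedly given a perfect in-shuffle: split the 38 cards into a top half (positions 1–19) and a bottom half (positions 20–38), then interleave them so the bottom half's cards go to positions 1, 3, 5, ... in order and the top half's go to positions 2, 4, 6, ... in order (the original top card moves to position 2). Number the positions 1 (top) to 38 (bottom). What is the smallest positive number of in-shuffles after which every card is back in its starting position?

The in-shuffle permutes the 38 positions with cycle lengths [2, 12, 12, 12].
Every card is home exactly when every cycle has completed a whole number of laps, i.e. after lcm(2, 12) = 12 in-shuffles.

12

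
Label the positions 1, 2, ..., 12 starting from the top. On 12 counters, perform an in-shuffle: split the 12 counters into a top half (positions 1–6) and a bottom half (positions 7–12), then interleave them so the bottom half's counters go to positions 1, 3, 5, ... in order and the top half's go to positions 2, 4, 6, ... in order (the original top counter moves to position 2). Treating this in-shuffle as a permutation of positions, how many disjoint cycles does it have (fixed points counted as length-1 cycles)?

Trace each unvisited position around until it returns:
(1 2 4 8 3 6 ... len 12)
1 cycle in total.

1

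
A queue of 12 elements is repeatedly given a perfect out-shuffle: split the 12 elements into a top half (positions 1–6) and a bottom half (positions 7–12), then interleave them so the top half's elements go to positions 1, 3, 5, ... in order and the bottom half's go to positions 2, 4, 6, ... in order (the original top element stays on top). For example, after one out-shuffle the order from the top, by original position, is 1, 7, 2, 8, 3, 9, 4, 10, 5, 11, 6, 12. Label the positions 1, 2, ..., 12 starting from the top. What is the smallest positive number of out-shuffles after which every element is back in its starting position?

The out-shuffle permutes the 12 positions with cycle lengths [1, 1, 10].
Every element is home exactly when every cycle has completed a whole number of laps, i.e. after lcm(1, 10) = 10 out-shuffles.

10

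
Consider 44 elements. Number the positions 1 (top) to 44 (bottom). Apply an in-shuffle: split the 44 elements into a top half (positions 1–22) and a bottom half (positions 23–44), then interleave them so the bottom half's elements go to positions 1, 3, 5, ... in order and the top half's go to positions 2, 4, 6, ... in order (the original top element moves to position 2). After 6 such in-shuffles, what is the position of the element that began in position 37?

28

Track the element's position through each in-shuffle:
37 → 29 → 13 → 26 → 7 → 14 → 28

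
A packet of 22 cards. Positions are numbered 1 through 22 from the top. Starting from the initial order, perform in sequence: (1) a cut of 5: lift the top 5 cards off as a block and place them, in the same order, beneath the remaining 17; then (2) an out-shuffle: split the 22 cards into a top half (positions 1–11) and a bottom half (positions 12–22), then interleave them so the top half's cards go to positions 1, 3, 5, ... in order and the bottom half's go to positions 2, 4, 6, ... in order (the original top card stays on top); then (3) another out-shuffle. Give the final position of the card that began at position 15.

Track the card from position 15 forward through each operation:
  after op 1 (cut 5): 15 → 10
  after op 2 (out-shuffle): 10 → 19
  after op 3 (out-shuffle): 19 → 16

16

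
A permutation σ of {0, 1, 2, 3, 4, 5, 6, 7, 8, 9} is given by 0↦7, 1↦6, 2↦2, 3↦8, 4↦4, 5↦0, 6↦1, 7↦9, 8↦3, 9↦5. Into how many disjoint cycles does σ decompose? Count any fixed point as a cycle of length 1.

5

Cycle decomposition: (0 7 9 5) (1 6) (2) (3 8) (4).
5 cycles.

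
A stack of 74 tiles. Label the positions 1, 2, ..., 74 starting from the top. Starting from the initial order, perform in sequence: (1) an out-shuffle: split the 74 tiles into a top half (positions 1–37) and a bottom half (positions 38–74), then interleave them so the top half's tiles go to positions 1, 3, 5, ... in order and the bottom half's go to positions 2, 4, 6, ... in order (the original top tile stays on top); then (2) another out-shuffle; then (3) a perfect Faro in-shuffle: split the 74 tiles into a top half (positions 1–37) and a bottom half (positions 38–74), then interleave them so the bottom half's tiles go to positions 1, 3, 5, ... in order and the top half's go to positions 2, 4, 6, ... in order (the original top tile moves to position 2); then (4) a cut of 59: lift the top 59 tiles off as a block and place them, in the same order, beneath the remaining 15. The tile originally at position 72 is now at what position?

Track the tile from position 72 forward through each operation:
  after op 1 (out-shuffle): 72 → 70
  after op 2 (out-shuffle): 70 → 66
  after op 3 (in-shuffle): 66 → 57
  after op 4 (cut 59): 57 → 72

72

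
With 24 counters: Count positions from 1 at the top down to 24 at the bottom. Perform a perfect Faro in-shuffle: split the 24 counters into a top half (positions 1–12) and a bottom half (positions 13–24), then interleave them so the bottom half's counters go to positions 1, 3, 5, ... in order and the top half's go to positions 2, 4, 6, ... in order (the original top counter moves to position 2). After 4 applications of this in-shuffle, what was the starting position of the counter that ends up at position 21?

6

Work backwards from position 21, undoing one in-shuffle at a time:
21 ← 23 ← 24 ← 12 ← 6
So the counter now at position 21 started at position 6.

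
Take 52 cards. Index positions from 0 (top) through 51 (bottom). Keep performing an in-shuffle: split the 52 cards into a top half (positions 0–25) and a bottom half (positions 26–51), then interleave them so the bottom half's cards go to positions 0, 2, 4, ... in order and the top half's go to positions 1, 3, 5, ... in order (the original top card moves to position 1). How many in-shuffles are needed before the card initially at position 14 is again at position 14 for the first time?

52

Follow position 14 under repeated in-shuffles:
14 → 29 → 6 → 13 → 27 → 2 → 5 → 11 → ... → 14 (length 52)
It first returns after 52 in-shuffles.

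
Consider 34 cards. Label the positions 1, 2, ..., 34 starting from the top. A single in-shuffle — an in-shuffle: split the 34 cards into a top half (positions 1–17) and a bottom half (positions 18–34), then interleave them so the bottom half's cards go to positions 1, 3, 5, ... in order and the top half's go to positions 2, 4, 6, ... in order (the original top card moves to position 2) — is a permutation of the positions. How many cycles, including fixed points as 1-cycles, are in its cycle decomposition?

5

Trace each unvisited position around until it returns:
(1 2 4 8 16 32 ... len 12) (3 6 12 24 13 26 ... len 12) (5 10 20) (7 14 28 21) (15 30 25)
5 cycles in total.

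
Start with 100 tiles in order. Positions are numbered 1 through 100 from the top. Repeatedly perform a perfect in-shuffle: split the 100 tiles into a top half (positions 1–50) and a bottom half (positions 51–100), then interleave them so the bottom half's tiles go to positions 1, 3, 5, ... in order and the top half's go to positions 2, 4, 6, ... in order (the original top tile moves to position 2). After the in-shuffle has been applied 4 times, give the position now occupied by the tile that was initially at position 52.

Track the tile's position through each in-shuffle:
52 → 3 → 6 → 12 → 24

24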